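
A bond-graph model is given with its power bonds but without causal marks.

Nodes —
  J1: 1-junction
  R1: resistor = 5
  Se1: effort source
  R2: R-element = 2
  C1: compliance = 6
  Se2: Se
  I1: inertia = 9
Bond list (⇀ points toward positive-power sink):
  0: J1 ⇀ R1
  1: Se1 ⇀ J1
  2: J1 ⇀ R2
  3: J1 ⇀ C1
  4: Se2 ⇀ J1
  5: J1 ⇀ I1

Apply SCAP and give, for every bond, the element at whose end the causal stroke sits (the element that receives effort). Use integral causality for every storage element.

bond 0 →J1
bond 1 →J1
bond 2 →J1
bond 3 →J1
bond 4 →J1
bond 5 →I1

bond 1 stroke at J1  (Se1 fixes effort; stroke away)
bond 4 stroke at J1  (Se2: effort source, stroke at far end)
bond 3 stroke at J1  (C1: C, integral causality)
bond 5 stroke at I1  (prefer integral on I1)
bond 0 stroke at J1  (1-jn J1 has f-setter on 5)
bond 2 stroke at J1  (J1 flow already set via bond 5)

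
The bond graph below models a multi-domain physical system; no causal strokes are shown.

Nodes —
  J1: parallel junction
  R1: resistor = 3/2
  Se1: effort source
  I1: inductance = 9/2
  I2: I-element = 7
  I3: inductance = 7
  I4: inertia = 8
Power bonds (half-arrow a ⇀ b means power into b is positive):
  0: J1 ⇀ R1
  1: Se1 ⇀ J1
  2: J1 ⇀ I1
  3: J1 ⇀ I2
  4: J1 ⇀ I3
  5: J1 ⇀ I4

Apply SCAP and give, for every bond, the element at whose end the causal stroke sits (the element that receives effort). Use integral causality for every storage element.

#0 |R1
#1 |J1
#2 |I1
#3 |I2
#4 |I3
#5 |I4

bond 1 stroke at J1  (source Se1 imposes e)
bond 0 stroke at R1  (J1: bond 1 brought effort, rest push out)
bond 2 stroke at I1  (J1 effort already set via bond 1)
bond 3 stroke at I2  (J1: bond 1 brought effort, rest push out)
bond 4 stroke at I3  (0-jn J1 has e-setter on 1)
bond 5 stroke at I4  (0-jn J1 has e-setter on 1)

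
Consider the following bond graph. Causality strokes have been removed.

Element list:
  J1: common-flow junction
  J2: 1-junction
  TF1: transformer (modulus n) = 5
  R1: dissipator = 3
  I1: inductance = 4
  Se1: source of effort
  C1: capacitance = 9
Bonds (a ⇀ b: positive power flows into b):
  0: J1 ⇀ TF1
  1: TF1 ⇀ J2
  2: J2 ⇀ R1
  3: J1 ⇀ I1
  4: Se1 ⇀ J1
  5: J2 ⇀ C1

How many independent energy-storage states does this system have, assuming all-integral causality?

2  (C1, I1 all integral)

b4 stroke at J1  (Se1: effort source, stroke at far end)
b3 stroke at I1  (prefer integral on I1)
b0 stroke at J1  (J1 flow already set via bond 3)
b1 stroke at TF1  (TF TF1: opposite of bond 0)
b2 stroke at J2  (common-f at J2 fixed by 1)
b5 stroke at J2  (J2 flow already set via bond 1)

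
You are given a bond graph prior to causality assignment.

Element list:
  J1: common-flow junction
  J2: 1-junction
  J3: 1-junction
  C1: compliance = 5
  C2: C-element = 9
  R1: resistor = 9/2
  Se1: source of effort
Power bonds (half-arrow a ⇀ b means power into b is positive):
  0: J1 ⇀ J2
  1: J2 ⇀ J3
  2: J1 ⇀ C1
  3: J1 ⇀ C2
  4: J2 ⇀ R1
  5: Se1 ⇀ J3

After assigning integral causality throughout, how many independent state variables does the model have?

b5 |J3  (source Se1 imposes e)
b1 |J2  (J3 needs exactly one f-in)
b2 |J1  (prefer integral on C1)
b3 |J1  (prefer integral on C2)
b0 |J2  (J1 needs exactly one f-in)
b4 |R1  (J2: last free bond brings flow in)

2  (C1, C2 all integral)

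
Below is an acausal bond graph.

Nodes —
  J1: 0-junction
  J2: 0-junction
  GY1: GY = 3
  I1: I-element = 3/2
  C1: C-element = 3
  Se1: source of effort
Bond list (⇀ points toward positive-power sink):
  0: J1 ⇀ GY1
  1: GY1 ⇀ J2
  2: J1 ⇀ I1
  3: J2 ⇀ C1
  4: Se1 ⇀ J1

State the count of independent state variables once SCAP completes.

bond 4 stroke at J1  (Se1 (Se) sets effort on bond)
bond 0 stroke at GY1  (J1 effort already set via bond 4)
bond 2 stroke at I1  (J1 effort already set via bond 4)
bond 1 stroke at GY1  (GY GY1: same side as bond 0)
bond 3 stroke at J2  (J2: last free bond brings effort in)

2  (C1, I1 all integral)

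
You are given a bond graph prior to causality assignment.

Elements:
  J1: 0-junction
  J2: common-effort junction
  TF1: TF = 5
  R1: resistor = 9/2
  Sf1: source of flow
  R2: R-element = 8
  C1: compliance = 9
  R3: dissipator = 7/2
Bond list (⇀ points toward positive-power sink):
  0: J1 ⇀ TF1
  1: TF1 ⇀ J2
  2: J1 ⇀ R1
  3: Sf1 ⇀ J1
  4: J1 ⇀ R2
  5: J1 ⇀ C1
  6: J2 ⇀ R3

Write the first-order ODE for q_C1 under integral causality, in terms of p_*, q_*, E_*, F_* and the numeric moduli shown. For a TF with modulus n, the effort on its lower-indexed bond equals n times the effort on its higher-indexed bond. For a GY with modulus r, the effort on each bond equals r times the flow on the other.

dq_C1/dt = F_Sf1 - 4519*q_C1/113400

b3 |Sf1  (Sf1 (Sf) sets flow on bond)
b5 |J1  (C1 outputs effort q/C1)
b0 |TF1  (J1 effort already set via bond 5)
b2 |R1  (common-e at J1 fixed by 5)
b4 |R2  (J1: bond 5 brought effort, rest push out)
b1 |J2  (TF1: transformer flips bond 0)
b6 |R3  (0-jn J2 has e-setter on 1)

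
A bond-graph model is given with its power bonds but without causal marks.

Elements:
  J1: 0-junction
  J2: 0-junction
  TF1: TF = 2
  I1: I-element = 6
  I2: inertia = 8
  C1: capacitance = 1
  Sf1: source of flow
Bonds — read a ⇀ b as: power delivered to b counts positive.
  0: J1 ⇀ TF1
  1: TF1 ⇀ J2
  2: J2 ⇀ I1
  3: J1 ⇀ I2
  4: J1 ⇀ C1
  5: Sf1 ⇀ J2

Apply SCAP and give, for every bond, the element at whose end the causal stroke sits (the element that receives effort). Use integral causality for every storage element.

β0 stroke→TF1
β1 stroke→J2
β2 stroke→I1
β3 stroke→I2
β4 stroke→J1
β5 stroke→Sf1

bond 5 →Sf1  (Sf1 fixes flow; stroke at Sf1)
bond 2 →I1  (I1: I, integral causality)
bond 1 →J2  (J2 needs exactly one e-in)
bond 0 →TF1  (TF TF1: opposite of bond 1)
bond 3 →I2  (I2 outputs flow p/I2)
bond 4 →J1  (closing 0-jn rule on J1)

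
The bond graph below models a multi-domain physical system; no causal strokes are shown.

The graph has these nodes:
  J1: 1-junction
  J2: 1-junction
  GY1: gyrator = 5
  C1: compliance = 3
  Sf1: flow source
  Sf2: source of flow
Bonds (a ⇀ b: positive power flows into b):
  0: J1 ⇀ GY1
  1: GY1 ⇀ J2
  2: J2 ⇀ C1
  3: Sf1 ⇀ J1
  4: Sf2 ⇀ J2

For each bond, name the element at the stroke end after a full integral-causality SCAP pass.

#0 stroke at J1
#1 stroke at J2
#2 stroke at J2
#3 stroke at Sf1
#4 stroke at Sf2

b3 →Sf1  (Sf1 fixes flow; stroke at Sf1)
b4 →Sf2  (source Sf2 imposes f)
b0 →J1  (J1 flow already set via bond 3)
b1 →J2  (J2: bond 4 brought flow, rest push out)
b2 →J2  (1-jn J2 has f-setter on 4)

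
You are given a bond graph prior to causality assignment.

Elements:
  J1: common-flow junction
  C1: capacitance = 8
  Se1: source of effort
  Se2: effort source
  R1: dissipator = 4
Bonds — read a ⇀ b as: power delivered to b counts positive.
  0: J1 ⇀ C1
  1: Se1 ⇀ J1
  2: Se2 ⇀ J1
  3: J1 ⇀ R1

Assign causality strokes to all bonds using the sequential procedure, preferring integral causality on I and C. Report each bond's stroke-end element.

β1 stroke at J1  (Se1 fixes effort; stroke away)
β2 stroke at J1  (Se2 fixes effort; stroke away)
β0 stroke at J1  (C1 outputs effort q/C1)
β3 stroke at R1  (J1 needs exactly one f-in)

β0 →J1
β1 →J1
β2 →J1
β3 →R1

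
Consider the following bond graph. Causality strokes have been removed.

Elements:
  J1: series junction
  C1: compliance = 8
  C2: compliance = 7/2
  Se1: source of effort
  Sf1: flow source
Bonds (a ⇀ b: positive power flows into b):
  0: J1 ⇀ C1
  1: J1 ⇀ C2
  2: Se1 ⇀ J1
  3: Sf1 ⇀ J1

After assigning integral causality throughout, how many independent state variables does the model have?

b2 |J1  (Se1: effort source, stroke at far end)
b3 |Sf1  (Sf1 fixes flow; stroke at Sf1)
b0 |J1  (common-f at J1 fixed by 3)
b1 |J1  (J1 flow already set via bond 3)

2  (C1, C2 all integral)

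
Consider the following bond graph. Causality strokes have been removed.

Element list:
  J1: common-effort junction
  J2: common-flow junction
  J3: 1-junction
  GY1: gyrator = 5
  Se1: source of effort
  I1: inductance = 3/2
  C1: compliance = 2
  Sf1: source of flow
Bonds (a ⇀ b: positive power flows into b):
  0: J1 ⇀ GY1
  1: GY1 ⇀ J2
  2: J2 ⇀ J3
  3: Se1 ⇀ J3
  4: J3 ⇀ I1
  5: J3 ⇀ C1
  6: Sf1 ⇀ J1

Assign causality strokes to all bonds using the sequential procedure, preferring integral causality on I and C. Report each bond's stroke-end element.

β0 →J1
β1 →J2
β2 →J3
β3 →J3
β4 →I1
β5 →J3
β6 →Sf1

b3 stroke→J3  (source Se1 imposes e)
b6 stroke→Sf1  (source Sf1 imposes f)
b0 stroke→J1  (closing 0-jn rule on J1)
b1 stroke→J2  (GY1: gyrator matches bond 0)
b2 stroke→J3  (J2: last free bond brings flow in)
b4 stroke→I1  (I1: I, integral causality)
b5 stroke→J3  (common-f at J3 fixed by 4)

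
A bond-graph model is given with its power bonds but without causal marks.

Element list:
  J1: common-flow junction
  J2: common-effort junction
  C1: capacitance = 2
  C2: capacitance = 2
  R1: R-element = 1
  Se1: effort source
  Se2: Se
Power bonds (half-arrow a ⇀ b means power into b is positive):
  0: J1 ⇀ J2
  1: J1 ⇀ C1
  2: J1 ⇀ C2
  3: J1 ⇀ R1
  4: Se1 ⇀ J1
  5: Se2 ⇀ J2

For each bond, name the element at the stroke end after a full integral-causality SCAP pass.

β0 stroke at J1
β1 stroke at J1
β2 stroke at J1
β3 stroke at R1
β4 stroke at J1
β5 stroke at J2

#4 stroke→J1  (source Se1 imposes e)
#5 stroke→J2  (Se2 fixes effort; stroke away)
#0 stroke→J1  (0-jn J2 has e-setter on 5)
#1 stroke→J1  (prefer integral on C1)
#2 stroke→J1  (C2 outputs effort q/C2)
#3 stroke→R1  (closing 1-jn rule on J1)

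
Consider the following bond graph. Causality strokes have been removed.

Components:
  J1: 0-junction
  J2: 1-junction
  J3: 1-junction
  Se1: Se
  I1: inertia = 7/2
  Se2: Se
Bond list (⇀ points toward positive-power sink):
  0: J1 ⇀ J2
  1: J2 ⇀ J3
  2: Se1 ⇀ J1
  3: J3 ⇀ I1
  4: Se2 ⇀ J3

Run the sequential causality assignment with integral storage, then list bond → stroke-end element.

bond 0 stroke→J2
bond 1 stroke→J3
bond 2 stroke→J1
bond 3 stroke→I1
bond 4 stroke→J3

β2 |J1  (Se1 (Se) sets effort on bond)
β4 |J3  (Se2 (Se) sets effort on bond)
β0 |J2  (0-jn J1 has e-setter on 2)
β1 |J3  (closing 1-jn rule on J2)
β3 |I1  (J3 needs exactly one f-in)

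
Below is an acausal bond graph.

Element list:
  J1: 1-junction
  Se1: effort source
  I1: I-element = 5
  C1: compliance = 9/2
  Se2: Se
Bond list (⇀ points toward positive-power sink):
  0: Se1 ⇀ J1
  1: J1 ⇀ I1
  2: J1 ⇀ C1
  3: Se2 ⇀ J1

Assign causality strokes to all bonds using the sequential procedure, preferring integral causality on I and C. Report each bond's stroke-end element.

bond 0 →J1
bond 1 →I1
bond 2 →J1
bond 3 →J1

#0 |J1  (Se1 (Se) sets effort on bond)
#3 |J1  (Se2: effort source, stroke at far end)
#1 |I1  (prefer integral on I1)
#2 |J1  (common-f at J1 fixed by 1)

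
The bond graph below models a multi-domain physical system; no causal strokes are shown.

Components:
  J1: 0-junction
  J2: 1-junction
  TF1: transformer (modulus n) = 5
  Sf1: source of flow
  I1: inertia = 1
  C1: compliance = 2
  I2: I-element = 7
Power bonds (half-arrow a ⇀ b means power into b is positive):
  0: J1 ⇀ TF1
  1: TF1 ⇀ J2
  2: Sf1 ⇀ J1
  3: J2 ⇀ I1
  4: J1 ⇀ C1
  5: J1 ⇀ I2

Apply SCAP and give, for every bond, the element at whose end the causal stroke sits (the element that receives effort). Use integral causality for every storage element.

bond 0 stroke→TF1
bond 1 stroke→J2
bond 2 stroke→Sf1
bond 3 stroke→I1
bond 4 stroke→J1
bond 5 stroke→I2

bond 2 stroke at Sf1  (Sf1: flow source, stroke at near end)
bond 3 stroke at I1  (I1 integral (f out))
bond 1 stroke at J2  (J2 flow already set via bond 3)
bond 0 stroke at TF1  (TF1 one-in-one-out from 1)
bond 4 stroke at J1  (prefer integral on C1)
bond 5 stroke at I2  (0-jn J1 has e-setter on 4)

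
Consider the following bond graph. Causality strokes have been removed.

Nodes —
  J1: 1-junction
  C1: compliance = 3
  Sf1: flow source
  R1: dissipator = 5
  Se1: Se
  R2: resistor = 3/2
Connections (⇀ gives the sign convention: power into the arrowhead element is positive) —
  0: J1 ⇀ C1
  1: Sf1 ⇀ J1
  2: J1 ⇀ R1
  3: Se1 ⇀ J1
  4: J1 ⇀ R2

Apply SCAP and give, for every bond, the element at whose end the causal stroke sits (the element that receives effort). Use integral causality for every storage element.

#0 stroke→J1
#1 stroke→Sf1
#2 stroke→J1
#3 stroke→J1
#4 stroke→J1

#1 →Sf1  (Sf1 fixes flow; stroke at Sf1)
#3 →J1  (source Se1 imposes e)
#0 →J1  (1-jn J1 has f-setter on 1)
#2 →J1  (J1 flow already set via bond 1)
#4 →J1  (J1: bond 1 brought flow, rest push out)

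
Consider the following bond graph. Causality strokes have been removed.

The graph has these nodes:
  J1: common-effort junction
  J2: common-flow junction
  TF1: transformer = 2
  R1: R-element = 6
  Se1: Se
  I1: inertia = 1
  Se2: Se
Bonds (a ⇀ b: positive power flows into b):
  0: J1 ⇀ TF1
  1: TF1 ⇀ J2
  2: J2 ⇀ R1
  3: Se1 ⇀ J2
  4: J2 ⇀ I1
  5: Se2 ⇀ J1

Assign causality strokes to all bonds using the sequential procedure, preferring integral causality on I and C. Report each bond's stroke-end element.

b3 →J2  (Se1 (Se) sets effort on bond)
b5 →J1  (Se2: effort source, stroke at far end)
b0 →TF1  (common-e at J1 fixed by 5)
b1 →J2  (through TF1, causality passes straight; one stroke at TF1)
b4 →I1  (I1 outputs flow p/I1)
b2 →J2  (common-f at J2 fixed by 4)

#0 stroke at TF1
#1 stroke at J2
#2 stroke at J2
#3 stroke at J2
#4 stroke at I1
#5 stroke at J1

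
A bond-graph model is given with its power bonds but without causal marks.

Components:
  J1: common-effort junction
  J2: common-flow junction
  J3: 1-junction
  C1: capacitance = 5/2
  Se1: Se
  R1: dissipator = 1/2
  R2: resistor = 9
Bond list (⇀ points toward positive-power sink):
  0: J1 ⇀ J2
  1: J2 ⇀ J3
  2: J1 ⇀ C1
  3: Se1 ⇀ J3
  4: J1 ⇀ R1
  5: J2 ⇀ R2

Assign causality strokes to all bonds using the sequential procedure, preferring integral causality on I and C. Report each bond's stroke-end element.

b3 |J3  (Se1: effort source, stroke at far end)
b1 |J2  (only one flow-in slot at J3)
b2 |J1  (C1 integral (e out))
b0 |J2  (J1 effort already set via bond 2)
b4 |R1  (J1: bond 2 brought effort, rest push out)
b5 |R2  (J2: last free bond brings flow in)

b0 stroke at J2
b1 stroke at J2
b2 stroke at J1
b3 stroke at J3
b4 stroke at R1
b5 stroke at R2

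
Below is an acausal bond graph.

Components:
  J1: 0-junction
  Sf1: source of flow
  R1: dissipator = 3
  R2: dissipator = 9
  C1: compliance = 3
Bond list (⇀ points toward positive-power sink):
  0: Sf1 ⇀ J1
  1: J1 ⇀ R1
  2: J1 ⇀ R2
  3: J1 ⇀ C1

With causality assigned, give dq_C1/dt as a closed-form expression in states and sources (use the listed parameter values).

b0 →Sf1  (Sf1 (Sf) sets flow on bond)
b3 →J1  (C1 integral (e out))
b1 →R1  (0-jn J1 has e-setter on 3)
b2 →R2  (common-e at J1 fixed by 3)

dq_C1/dt = F_Sf1 - 4*q_C1/27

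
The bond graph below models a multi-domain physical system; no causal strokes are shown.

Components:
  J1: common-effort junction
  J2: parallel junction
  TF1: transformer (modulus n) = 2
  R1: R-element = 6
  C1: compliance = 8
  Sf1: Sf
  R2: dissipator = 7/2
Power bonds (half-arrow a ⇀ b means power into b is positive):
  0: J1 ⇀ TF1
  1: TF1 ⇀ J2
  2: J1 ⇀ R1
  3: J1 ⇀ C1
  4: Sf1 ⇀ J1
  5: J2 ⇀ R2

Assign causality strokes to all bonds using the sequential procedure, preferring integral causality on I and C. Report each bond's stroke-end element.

b0 stroke→TF1
b1 stroke→J2
b2 stroke→R1
b3 stroke→J1
b4 stroke→Sf1
b5 stroke→R2

β4 stroke at Sf1  (Sf1: flow source, stroke at near end)
β3 stroke at J1  (prefer integral on C1)
β0 stroke at TF1  (0-jn J1 has e-setter on 3)
β2 stroke at R1  (J1: bond 3 brought effort, rest push out)
β1 stroke at J2  (TF TF1: opposite of bond 0)
β5 stroke at R2  (common-e at J2 fixed by 1)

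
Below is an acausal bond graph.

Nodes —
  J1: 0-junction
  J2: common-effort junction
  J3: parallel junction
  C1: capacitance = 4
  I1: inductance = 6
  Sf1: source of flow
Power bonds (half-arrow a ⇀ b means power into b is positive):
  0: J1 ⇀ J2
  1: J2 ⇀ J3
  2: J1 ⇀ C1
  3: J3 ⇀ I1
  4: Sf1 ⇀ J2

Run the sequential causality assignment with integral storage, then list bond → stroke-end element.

bond 4 |Sf1  (Sf1 (Sf) sets flow on bond)
bond 2 |J1  (prefer integral on C1)
bond 0 |J2  (J1: bond 2 brought effort, rest push out)
bond 1 |J3  (J2: bond 0 brought effort, rest push out)
bond 3 |I1  (J3 effort already set via bond 1)

#0 →J2
#1 →J3
#2 →J1
#3 →I1
#4 →Sf1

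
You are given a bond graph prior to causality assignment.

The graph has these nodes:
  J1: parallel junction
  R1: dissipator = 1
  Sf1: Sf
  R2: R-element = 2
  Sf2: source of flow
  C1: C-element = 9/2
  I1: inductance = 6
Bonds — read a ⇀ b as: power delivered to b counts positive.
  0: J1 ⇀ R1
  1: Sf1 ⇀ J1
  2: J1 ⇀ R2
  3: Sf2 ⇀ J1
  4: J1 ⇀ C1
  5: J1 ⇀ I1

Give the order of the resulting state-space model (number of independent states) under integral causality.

2  (C1, I1 all integral)

bond 1 →Sf1  (source Sf1 imposes f)
bond 3 →Sf2  (Sf2 (Sf) sets flow on bond)
bond 4 →J1  (prefer integral on C1)
bond 0 →R1  (J1: bond 4 brought effort, rest push out)
bond 2 →R2  (J1 effort already set via bond 4)
bond 5 →I1  (J1: bond 4 brought effort, rest push out)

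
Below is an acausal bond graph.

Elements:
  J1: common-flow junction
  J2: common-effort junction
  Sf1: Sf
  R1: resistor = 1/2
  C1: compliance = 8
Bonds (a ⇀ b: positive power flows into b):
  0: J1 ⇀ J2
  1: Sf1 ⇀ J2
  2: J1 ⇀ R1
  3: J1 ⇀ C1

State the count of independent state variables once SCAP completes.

1  (C1 all integral)

b1 stroke→Sf1  (Sf1: flow source, stroke at near end)
b0 stroke→J2  (J2 needs exactly one e-in)
b2 stroke→J1  (common-f at J1 fixed by 0)
b3 stroke→J1  (J1 flow already set via bond 0)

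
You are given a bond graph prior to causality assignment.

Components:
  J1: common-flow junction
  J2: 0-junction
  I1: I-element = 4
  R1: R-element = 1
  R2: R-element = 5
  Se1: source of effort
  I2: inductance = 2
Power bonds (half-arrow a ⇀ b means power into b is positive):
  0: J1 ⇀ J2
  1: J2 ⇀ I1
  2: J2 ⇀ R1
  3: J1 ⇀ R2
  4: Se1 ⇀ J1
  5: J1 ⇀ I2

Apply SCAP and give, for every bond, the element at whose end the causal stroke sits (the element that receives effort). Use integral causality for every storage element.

#0 stroke at J1
#1 stroke at I1
#2 stroke at J2
#3 stroke at J1
#4 stroke at J1
#5 stroke at I2

bond 4 stroke→J1  (source Se1 imposes e)
bond 1 stroke→I1  (prefer integral on I1)
bond 5 stroke→I2  (I2 outputs flow p/I2)
bond 0 stroke→J1  (1-jn J1 has f-setter on 5)
bond 3 stroke→J1  (J1: bond 5 brought flow, rest push out)
bond 2 stroke→J2  (only one effort-in slot at J2)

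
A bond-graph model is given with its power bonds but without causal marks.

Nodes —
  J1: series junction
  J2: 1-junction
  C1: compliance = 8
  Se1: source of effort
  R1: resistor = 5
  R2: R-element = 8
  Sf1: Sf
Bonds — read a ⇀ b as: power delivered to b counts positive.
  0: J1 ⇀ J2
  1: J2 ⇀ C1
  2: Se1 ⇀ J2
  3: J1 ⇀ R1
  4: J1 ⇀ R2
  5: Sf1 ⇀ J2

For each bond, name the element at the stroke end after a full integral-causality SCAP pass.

bond 0 stroke at J2
bond 1 stroke at J2
bond 2 stroke at J2
bond 3 stroke at J1
bond 4 stroke at J1
bond 5 stroke at Sf1

#2 →J2  (Se1 (Se) sets effort on bond)
#5 →Sf1  (Sf1: flow source, stroke at near end)
#0 →J2  (J2 flow already set via bond 5)
#1 →J2  (common-f at J2 fixed by 5)
#3 →J1  (J1: bond 0 brought flow, rest push out)
#4 →J1  (J1 flow already set via bond 0)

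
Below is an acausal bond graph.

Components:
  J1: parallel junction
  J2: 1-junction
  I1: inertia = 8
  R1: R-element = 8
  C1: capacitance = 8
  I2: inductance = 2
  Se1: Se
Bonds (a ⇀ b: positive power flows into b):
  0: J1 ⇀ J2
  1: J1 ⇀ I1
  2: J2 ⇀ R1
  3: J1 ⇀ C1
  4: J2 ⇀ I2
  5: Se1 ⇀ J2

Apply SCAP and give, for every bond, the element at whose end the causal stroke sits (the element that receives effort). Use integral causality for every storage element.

b5 stroke at J2  (Se1 (Se) sets effort on bond)
b1 stroke at I1  (prefer integral on I1)
b3 stroke at J1  (C1: C, integral causality)
b0 stroke at J2  (J1: bond 3 brought effort, rest push out)
b4 stroke at I2  (I2 outputs flow p/I2)
b2 stroke at J2  (J2: bond 4 brought flow, rest push out)

b0 stroke→J2
b1 stroke→I1
b2 stroke→J2
b3 stroke→J1
b4 stroke→I2
b5 stroke→J2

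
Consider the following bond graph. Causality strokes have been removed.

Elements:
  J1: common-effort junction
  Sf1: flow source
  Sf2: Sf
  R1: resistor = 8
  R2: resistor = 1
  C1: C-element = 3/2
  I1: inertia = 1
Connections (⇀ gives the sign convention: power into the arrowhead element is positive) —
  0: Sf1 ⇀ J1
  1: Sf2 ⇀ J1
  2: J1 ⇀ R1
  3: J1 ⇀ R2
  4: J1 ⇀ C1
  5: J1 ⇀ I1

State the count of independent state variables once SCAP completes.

bond 0 |Sf1  (Sf1: flow source, stroke at near end)
bond 1 |Sf2  (Sf2 (Sf) sets flow on bond)
bond 4 |J1  (C1: C, integral causality)
bond 2 |R1  (0-jn J1 has e-setter on 4)
bond 3 |R2  (0-jn J1 has e-setter on 4)
bond 5 |I1  (0-jn J1 has e-setter on 4)

2  (C1, I1 all integral)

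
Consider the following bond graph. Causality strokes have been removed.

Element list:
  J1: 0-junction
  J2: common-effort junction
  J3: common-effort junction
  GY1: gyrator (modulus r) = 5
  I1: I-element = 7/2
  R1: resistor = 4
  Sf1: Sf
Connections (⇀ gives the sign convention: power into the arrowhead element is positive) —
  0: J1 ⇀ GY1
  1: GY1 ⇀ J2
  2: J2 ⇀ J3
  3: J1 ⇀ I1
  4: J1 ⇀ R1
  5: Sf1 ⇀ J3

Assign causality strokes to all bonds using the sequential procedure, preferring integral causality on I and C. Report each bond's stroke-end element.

#5 stroke at Sf1  (Sf1 (Sf) sets flow on bond)
#2 stroke at J3  (only one effort-in slot at J3)
#1 stroke at J2  (J2 needs exactly one e-in)
#0 stroke at J1  (GY1: gyrator matches bond 1)
#3 stroke at I1  (0-jn J1 has e-setter on 0)
#4 stroke at R1  (0-jn J1 has e-setter on 0)

bond 0 |J1
bond 1 |J2
bond 2 |J3
bond 3 |I1
bond 4 |R1
bond 5 |Sf1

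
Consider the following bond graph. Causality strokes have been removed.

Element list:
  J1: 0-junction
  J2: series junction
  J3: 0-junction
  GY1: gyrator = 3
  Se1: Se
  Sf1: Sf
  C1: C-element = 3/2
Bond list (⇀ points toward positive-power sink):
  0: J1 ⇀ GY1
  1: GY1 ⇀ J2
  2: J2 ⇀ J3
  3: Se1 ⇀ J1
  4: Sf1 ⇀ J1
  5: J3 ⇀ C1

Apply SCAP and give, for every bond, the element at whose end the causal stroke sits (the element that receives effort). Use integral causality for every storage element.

b0 →GY1
b1 →GY1
b2 →J2
b3 →J1
b4 →Sf1
b5 →J3

#3 stroke→J1  (source Se1 imposes e)
#4 stroke→Sf1  (Sf1 fixes flow; stroke at Sf1)
#0 stroke→GY1  (common-e at J1 fixed by 3)
#1 stroke→GY1  (through GY1, causality inverts; strokes same side of GY1)
#2 stroke→J2  (common-f at J2 fixed by 1)
#5 stroke→J3  (only one effort-in slot at J3)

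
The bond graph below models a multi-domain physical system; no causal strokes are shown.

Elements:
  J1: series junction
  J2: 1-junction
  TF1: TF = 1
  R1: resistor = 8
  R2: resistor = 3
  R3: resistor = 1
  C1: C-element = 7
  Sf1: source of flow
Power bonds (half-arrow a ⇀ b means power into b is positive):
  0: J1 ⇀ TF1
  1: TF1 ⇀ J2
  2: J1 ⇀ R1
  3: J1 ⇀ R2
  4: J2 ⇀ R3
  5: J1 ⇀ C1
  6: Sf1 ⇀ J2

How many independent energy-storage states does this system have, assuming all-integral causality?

#6 →Sf1  (Sf1: flow source, stroke at near end)
#1 →J2  (common-f at J2 fixed by 6)
#4 →J2  (J2 flow already set via bond 6)
#0 →TF1  (through TF1, causality passes straight; one stroke at TF1)
#2 →J1  (J1 flow already set via bond 0)
#3 →J1  (J1: bond 0 brought flow, rest push out)
#5 →J1  (1-jn J1 has f-setter on 0)

1  (C1 all integral)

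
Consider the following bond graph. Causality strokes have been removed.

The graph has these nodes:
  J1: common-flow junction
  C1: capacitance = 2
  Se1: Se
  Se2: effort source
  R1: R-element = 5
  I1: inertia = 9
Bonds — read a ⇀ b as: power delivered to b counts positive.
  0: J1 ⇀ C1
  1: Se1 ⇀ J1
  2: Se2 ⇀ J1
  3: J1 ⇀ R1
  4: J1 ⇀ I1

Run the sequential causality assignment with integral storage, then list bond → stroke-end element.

b0 →J1
b1 →J1
b2 →J1
b3 →J1
b4 →I1

β1 →J1  (source Se1 imposes e)
β2 →J1  (Se2: effort source, stroke at far end)
β0 →J1  (prefer integral on C1)
β4 →I1  (I1 outputs flow p/I1)
β3 →J1  (1-jn J1 has f-setter on 4)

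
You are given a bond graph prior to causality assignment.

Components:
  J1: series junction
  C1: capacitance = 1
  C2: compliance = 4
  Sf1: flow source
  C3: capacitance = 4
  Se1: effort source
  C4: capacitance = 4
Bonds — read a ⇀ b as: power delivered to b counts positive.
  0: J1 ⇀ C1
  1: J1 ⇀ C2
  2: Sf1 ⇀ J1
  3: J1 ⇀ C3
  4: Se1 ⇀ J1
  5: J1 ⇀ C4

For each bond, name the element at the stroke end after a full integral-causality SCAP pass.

β2 stroke at Sf1  (Sf1 fixes flow; stroke at Sf1)
β4 stroke at J1  (Se1 fixes effort; stroke away)
β0 stroke at J1  (J1 flow already set via bond 2)
β1 stroke at J1  (common-f at J1 fixed by 2)
β3 stroke at J1  (J1: bond 2 brought flow, rest push out)
β5 stroke at J1  (J1 flow already set via bond 2)

#0 →J1
#1 →J1
#2 →Sf1
#3 →J1
#4 →J1
#5 →J1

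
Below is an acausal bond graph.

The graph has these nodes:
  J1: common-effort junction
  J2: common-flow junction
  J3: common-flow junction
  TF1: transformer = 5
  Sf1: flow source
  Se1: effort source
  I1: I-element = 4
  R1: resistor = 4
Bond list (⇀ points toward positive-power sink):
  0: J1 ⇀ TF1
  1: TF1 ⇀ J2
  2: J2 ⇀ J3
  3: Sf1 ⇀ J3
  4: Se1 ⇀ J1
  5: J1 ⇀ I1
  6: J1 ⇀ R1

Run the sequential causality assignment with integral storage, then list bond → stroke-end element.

bond 0 →TF1
bond 1 →J2
bond 2 →J3
bond 3 →Sf1
bond 4 →J1
bond 5 →I1
bond 6 →R1

β3 stroke at Sf1  (Sf1 (Sf) sets flow on bond)
β4 stroke at J1  (Se1 (Se) sets effort on bond)
β0 stroke at TF1  (J1: bond 4 brought effort, rest push out)
β5 stroke at I1  (J1: bond 4 brought effort, rest push out)
β6 stroke at R1  (J1: bond 4 brought effort, rest push out)
β2 stroke at J3  (J3: bond 3 brought flow, rest push out)
β1 stroke at J2  (through TF1, causality passes straight; one stroke at TF1)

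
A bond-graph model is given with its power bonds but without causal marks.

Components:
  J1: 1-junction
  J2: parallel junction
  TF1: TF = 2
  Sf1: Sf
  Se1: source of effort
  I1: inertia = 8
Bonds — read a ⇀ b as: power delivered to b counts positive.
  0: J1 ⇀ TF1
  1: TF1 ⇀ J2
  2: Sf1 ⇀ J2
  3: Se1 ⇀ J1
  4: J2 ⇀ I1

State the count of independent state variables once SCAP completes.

#2 |Sf1  (Sf1 (Sf) sets flow on bond)
#3 |J1  (Se1 fixes effort; stroke away)
#0 |TF1  (only one flow-in slot at J1)
#1 |J2  (TF1: transformer flips bond 0)
#4 |I1  (J2: bond 1 brought effort, rest push out)

1  (I1 all integral)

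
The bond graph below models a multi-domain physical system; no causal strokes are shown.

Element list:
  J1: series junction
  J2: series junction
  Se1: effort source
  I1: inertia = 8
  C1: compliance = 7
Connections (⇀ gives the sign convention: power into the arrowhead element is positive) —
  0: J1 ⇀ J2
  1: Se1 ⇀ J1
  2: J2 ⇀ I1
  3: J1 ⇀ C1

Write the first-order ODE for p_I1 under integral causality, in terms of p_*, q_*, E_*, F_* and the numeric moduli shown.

dp_I1/dt = E_Se1 - q_C1/7

bond 1 →J1  (Se1 fixes effort; stroke away)
bond 2 →I1  (I1: I, integral causality)
bond 0 →J2  (J2 flow already set via bond 2)
bond 3 →J1  (1-jn J1 has f-setter on 0)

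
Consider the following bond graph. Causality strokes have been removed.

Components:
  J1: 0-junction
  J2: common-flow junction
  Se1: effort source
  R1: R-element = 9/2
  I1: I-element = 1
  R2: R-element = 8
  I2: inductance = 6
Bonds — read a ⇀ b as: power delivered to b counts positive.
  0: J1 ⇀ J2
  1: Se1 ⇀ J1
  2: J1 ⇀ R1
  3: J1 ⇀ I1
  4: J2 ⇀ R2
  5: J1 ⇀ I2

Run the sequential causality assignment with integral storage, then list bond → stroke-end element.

β0 stroke at J2
β1 stroke at J1
β2 stroke at R1
β3 stroke at I1
β4 stroke at R2
β5 stroke at I2

b1 stroke→J1  (Se1 (Se) sets effort on bond)
b0 stroke→J2  (common-e at J1 fixed by 1)
b2 stroke→R1  (common-e at J1 fixed by 1)
b3 stroke→I1  (0-jn J1 has e-setter on 1)
b5 stroke→I2  (common-e at J1 fixed by 1)
b4 stroke→R2  (J2: last free bond brings flow in)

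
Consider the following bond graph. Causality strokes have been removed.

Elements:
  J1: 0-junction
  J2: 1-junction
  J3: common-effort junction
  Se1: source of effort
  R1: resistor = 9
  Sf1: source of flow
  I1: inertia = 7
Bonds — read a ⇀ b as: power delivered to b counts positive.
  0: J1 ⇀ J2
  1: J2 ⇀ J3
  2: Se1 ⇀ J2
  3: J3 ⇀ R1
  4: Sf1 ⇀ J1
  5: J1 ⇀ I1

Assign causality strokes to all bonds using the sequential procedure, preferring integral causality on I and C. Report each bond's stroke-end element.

β2 stroke at J2  (Se1: effort source, stroke at far end)
β4 stroke at Sf1  (Sf1 (Sf) sets flow on bond)
β5 stroke at I1  (I1 outputs flow p/I1)
β0 stroke at J1  (closing 0-jn rule on J1)
β1 stroke at J2  (J2 flow already set via bond 0)
β3 stroke at J3  (J3 needs exactly one e-in)

b0 |J1
b1 |J2
b2 |J2
b3 |J3
b4 |Sf1
b5 |I1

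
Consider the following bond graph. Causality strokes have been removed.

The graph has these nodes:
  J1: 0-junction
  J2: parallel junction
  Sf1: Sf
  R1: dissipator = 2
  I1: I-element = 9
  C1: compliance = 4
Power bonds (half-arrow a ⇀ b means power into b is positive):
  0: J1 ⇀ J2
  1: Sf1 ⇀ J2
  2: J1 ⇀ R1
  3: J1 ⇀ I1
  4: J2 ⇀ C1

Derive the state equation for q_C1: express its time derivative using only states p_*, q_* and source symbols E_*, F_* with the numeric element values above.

dq_C1/dt = F_Sf1 - p_I1/9 - q_C1/8

β1 →Sf1  (source Sf1 imposes f)
β3 →I1  (I1 integral (f out))
β4 →J2  (C1 integral (e out))
β0 →J1  (J2: bond 4 brought effort, rest push out)
β2 →R1  (J1: bond 0 brought effort, rest push out)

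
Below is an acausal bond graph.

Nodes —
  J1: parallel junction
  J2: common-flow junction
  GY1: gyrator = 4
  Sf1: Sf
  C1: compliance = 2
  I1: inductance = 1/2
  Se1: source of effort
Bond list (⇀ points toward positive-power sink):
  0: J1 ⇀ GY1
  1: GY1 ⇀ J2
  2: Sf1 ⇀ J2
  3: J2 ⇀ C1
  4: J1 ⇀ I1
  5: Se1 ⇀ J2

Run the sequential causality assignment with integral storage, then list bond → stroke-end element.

b0 →J1
b1 →J2
b2 →Sf1
b3 →J2
b4 →I1
b5 →J2

b2 →Sf1  (source Sf1 imposes f)
b5 →J2  (Se1 fixes effort; stroke away)
b1 →J2  (common-f at J2 fixed by 2)
b3 →J2  (common-f at J2 fixed by 2)
b0 →J1  (GY1 both-in/both-out from 1)
b4 →I1  (0-jn J1 has e-setter on 0)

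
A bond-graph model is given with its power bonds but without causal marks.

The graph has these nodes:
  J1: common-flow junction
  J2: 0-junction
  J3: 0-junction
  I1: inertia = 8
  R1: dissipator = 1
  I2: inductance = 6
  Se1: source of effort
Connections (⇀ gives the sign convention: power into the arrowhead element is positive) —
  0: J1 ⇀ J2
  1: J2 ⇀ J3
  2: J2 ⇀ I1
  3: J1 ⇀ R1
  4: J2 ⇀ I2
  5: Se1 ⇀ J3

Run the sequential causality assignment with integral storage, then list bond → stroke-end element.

#5 →J3  (Se1 fixes effort; stroke away)
#1 →J2  (common-e at J3 fixed by 5)
#0 →J1  (J2 effort already set via bond 1)
#2 →I1  (0-jn J2 has e-setter on 1)
#4 →I2  (common-e at J2 fixed by 1)
#3 →R1  (J1: last free bond brings flow in)

b0 →J1
b1 →J2
b2 →I1
b3 →R1
b4 →I2
b5 →J3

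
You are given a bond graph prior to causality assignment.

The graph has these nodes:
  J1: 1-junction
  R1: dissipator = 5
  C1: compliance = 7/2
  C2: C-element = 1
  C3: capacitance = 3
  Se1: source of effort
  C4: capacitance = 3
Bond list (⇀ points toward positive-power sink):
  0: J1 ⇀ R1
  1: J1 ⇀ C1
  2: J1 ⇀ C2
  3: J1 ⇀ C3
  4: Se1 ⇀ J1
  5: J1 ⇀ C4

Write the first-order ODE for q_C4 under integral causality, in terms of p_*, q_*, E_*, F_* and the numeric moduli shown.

dq_C4/dt = E_Se1/5 - 2*q_C1/35 - q_C2/5 - q_C3/15 - q_C4/15

b4 stroke→J1  (Se1 fixes effort; stroke away)
b1 stroke→J1  (C1: C, integral causality)
b2 stroke→J1  (C2: C, integral causality)
b3 stroke→J1  (C3: C, integral causality)
b5 stroke→J1  (C4 integral (e out))
b0 stroke→R1  (closing 1-jn rule on J1)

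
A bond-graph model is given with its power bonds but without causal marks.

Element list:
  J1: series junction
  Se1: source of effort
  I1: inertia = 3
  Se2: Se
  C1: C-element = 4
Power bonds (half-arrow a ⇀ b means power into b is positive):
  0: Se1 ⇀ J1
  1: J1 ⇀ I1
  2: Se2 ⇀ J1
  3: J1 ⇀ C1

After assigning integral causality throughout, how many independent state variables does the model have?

b0 stroke→J1  (Se1 fixes effort; stroke away)
b2 stroke→J1  (source Se2 imposes e)
b1 stroke→I1  (I1 outputs flow p/I1)
b3 stroke→J1  (1-jn J1 has f-setter on 1)

2  (C1, I1 all integral)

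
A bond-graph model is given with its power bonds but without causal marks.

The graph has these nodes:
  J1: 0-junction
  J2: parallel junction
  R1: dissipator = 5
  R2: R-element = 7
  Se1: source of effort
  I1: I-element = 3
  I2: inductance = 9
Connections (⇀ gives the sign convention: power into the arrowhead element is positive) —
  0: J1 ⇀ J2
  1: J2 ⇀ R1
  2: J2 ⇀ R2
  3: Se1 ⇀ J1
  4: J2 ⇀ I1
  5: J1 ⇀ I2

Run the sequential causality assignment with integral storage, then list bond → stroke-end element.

b3 stroke→J1  (Se1: effort source, stroke at far end)
b0 stroke→J2  (0-jn J1 has e-setter on 3)
b5 stroke→I2  (common-e at J1 fixed by 3)
b1 stroke→R1  (J2: bond 0 brought effort, rest push out)
b2 stroke→R2  (common-e at J2 fixed by 0)
b4 stroke→I1  (J2 effort already set via bond 0)

β0 →J2
β1 →R1
β2 →R2
β3 →J1
β4 →I1
β5 →I2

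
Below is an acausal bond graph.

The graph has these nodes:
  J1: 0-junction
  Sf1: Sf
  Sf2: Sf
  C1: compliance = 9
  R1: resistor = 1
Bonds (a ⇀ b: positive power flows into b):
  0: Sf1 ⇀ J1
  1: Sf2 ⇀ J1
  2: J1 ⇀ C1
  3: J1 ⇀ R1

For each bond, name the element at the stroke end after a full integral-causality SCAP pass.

β0 →Sf1  (source Sf1 imposes f)
β1 →Sf2  (Sf2 fixes flow; stroke at Sf2)
β2 →J1  (C1: C, integral causality)
β3 →R1  (0-jn J1 has e-setter on 2)

#0 →Sf1
#1 →Sf2
#2 →J1
#3 →R1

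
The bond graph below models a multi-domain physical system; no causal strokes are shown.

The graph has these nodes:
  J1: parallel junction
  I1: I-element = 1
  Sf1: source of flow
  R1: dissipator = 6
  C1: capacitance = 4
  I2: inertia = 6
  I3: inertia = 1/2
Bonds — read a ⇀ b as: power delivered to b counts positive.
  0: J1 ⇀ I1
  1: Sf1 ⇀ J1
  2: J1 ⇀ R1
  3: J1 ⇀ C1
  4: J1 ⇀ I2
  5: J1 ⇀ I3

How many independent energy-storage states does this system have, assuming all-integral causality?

#1 →Sf1  (Sf1 fixes flow; stroke at Sf1)
#0 →I1  (prefer integral on I1)
#3 →J1  (C1 outputs effort q/C1)
#2 →R1  (0-jn J1 has e-setter on 3)
#4 →I2  (J1 effort already set via bond 3)
#5 →I3  (0-jn J1 has e-setter on 3)

4  (C1, I1, I2, I3 all integral)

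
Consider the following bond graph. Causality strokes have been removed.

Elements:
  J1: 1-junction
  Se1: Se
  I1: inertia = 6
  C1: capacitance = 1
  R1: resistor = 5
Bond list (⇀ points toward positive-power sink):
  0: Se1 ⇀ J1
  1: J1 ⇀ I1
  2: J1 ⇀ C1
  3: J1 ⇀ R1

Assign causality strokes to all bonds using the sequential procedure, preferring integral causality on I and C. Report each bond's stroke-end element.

#0 stroke at J1  (Se1: effort source, stroke at far end)
#1 stroke at I1  (I1 integral (f out))
#2 stroke at J1  (J1: bond 1 brought flow, rest push out)
#3 stroke at J1  (common-f at J1 fixed by 1)

β0 stroke→J1
β1 stroke→I1
β2 stroke→J1
β3 stroke→J1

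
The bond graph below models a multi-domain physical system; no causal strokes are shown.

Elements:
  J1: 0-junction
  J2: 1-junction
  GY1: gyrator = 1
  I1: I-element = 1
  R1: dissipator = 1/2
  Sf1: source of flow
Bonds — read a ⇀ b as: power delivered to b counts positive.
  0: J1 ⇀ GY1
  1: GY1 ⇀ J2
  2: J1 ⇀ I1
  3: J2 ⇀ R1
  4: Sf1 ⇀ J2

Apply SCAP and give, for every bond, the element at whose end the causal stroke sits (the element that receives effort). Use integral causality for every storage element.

b0 |J1
b1 |J2
b2 |I1
b3 |J2
b4 |Sf1

#4 stroke at Sf1  (Sf1 fixes flow; stroke at Sf1)
#1 stroke at J2  (J2 flow already set via bond 4)
#3 stroke at J2  (J2 flow already set via bond 4)
#0 stroke at J1  (GY GY1: same side as bond 1)
#2 stroke at I1  (common-e at J1 fixed by 0)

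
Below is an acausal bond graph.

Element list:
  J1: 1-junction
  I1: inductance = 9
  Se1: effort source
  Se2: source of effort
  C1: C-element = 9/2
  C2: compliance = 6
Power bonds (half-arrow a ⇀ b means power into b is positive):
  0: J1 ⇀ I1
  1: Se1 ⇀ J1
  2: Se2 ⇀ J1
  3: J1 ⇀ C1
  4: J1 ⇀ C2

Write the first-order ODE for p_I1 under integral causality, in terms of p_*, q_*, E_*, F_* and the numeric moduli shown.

dp_I1/dt = E_Se1 + E_Se2 - 2*q_C1/9 - q_C2/6

bond 1 |J1  (source Se1 imposes e)
bond 2 |J1  (Se2 (Se) sets effort on bond)
bond 0 |I1  (I1: I, integral causality)
bond 3 |J1  (J1 flow already set via bond 0)
bond 4 |J1  (1-jn J1 has f-setter on 0)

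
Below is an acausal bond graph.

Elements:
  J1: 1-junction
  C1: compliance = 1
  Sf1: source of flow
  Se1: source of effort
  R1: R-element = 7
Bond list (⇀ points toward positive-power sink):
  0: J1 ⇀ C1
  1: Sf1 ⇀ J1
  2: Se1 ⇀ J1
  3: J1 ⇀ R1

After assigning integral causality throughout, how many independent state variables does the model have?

1  (C1 all integral)

β1 stroke→Sf1  (source Sf1 imposes f)
β2 stroke→J1  (source Se1 imposes e)
β0 stroke→J1  (common-f at J1 fixed by 1)
β3 stroke→J1  (J1: bond 1 brought flow, rest push out)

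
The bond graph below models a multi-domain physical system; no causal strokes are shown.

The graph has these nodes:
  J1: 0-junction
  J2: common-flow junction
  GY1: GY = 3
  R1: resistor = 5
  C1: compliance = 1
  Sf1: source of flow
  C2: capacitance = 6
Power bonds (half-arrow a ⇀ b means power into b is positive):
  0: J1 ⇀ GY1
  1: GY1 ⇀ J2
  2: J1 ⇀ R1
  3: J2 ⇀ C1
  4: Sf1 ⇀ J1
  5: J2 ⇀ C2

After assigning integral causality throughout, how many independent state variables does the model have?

β4 |Sf1  (source Sf1 imposes f)
β3 |J2  (prefer integral on C1)
β5 |J2  (C2: C, integral causality)
β1 |GY1  (J2 needs exactly one f-in)
β0 |GY1  (GY1 both-in/both-out from 1)
β2 |J1  (J1: last free bond brings effort in)

2  (C1, C2 all integral)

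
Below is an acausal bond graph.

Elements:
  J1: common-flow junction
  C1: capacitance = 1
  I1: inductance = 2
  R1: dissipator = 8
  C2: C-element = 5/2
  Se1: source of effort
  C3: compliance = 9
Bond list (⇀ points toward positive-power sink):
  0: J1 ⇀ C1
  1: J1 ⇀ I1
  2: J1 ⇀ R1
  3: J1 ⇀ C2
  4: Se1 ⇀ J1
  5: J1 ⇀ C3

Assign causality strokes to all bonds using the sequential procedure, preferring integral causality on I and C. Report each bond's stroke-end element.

#4 →J1  (Se1 (Se) sets effort on bond)
#0 →J1  (C1: C, integral causality)
#1 →I1  (I1 integral (f out))
#2 →J1  (common-f at J1 fixed by 1)
#3 →J1  (common-f at J1 fixed by 1)
#5 →J1  (J1 flow already set via bond 1)

β0 stroke→J1
β1 stroke→I1
β2 stroke→J1
β3 stroke→J1
β4 stroke→J1
β5 stroke→J1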